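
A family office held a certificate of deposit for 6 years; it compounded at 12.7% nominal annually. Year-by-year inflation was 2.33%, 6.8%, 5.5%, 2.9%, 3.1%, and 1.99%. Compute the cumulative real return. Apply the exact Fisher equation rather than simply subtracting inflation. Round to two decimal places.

Cumulative inflation factor: 1.0233 × 1.068 × 1.055 × 1.029 × 1.031 × 1.0199 ≈ 1.24755.
Nominal growth factor: 2.04901. Real growth factor = 2.04901 / 1.24755 ≈ 1.64242.
Total real return ≈ 64.2424%.

64.24%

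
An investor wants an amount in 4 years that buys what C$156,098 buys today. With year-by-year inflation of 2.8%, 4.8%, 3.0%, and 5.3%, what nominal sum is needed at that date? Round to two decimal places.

Cumulative price-level factor: 1.028 × 1.048 × 1.030 × 1.053 ≈ 1.1684765290.
The nominal amount required is C$156,098 scaled up by that factor.

C$182,396.85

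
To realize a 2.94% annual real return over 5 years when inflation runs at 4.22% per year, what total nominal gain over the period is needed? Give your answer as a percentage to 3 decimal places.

Required annual nominal rate: (1+2.94%)(1+4.22%) − 1 = 7.284068%.
Cumulative over 5 years: (1 + 0.07284068)^5 − 1 ≈ 0.42127.

42.127%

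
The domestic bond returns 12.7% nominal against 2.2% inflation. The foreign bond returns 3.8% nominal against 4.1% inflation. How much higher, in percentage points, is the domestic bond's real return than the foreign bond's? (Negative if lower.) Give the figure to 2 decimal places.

The domestic bond real return: 1.127/1.022 − 1 = 10.274%.
The foreign bond real return: 1.038/1.041 − 1 = -0.288%.
Difference: 10.274 − (-0.288) = 10.562 pp.

10.56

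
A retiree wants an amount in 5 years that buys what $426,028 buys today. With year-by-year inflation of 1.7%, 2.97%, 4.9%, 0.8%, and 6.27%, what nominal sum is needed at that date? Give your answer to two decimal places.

Cumulative price-level factor: 1.017 × 1.0297 × 1.049 × 1.008 × 1.0627 ≈ 1.1767341751.
Multiplying $426,028 by the price-level factor gives the future nominal sum.

$501,321.71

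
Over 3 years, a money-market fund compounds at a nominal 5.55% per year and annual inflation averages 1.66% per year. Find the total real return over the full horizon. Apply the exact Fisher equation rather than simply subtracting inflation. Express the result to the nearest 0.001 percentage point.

The annual real rate is (1+5.55%)/(1+1.66%) − 1 = 3.8265%.
Compounded over 3 years: (1 + 0.038265)^3 − 1 ≈ 0.11924.

11.924%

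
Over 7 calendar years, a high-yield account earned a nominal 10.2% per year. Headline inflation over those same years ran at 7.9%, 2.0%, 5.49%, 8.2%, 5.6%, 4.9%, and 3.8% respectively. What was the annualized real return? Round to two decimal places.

4.56%

Cumulative inflation factor: 1.079 × 1.020 × 1.0549 × 1.082 × 1.056 × 1.049 × 1.038 ≈ 1.44443.
Nominal growth factor: 1.97365. Real growth factor = 1.97365 / 1.44443 ≈ 1.36639.
Annualized: 1.36639^(1/7) − 1 ≈ 0.04561.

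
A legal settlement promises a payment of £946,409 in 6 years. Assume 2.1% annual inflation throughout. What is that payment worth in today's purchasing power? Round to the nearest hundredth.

£835,457.59

Price-level factor over 6 years: (1 + 2.1%)^6 ≈ 1.1328031618.
Purchasing power today: £946,409 divided by that factor.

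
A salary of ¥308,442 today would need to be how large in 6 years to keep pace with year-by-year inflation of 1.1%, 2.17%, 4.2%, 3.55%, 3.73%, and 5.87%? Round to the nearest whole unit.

Cumulative price-level factor: 1.011 × 1.0217 × 1.042 × 1.0355 × 1.0373 × 1.0587 ≈ 1.2239668687.
The nominal amount required is ¥308,442 scaled up by that factor.

¥377,523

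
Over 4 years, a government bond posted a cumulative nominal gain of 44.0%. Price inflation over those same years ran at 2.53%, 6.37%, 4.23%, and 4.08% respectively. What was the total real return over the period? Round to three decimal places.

Cumulative inflation factor: 1.0253 × 1.0637 × 1.0423 × 1.0408 ≈ 1.18312.
Nominal growth factor: 1.44000. Real growth factor = 1.44000 / 1.18312 ≈ 1.21712.
Total real return ≈ 21.7117%.

21.712%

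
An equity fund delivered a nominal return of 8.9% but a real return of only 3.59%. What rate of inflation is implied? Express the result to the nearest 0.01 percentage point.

5.13%

From (1+r_nom) = (1+r_real)(1+π), we get 1+π = (1 + 8.9%)/(1 + 3.59%) = 1.089/1.0359 ≈ 1.05126.
So π ≈ 5.1260%.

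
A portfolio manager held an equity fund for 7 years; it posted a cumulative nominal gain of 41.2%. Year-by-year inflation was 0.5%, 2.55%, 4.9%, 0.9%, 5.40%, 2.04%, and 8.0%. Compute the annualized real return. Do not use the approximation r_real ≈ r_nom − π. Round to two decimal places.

Cumulative inflation factor: 1.005 × 1.0255 × 1.049 × 1.009 × 1.0540 × 1.0204 × 1.080 ≈ 1.26708.
Nominal growth factor: 1.41200. Real growth factor = 1.41200 / 1.26708 ≈ 1.11438.
Annualized: 1.11438^(1/7) − 1 ≈ 0.01559.

1.56%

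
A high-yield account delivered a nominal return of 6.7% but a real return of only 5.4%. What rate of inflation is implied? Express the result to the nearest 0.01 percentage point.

From (1+r_nom) = (1+r_real)(1+π), we get 1+π = (1 + 6.7%)/(1 + 5.4%) = 1.067/1.054 ≈ 1.01233.
So π ≈ 1.2334%.

1.23%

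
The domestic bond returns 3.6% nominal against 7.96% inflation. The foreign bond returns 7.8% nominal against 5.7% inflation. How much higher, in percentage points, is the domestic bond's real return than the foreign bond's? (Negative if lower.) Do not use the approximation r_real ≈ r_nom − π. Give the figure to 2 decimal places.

The domestic bond real return: 1.036/1.0796 − 1 = -4.039%.
The foreign bond real return: 1.078/1.057 − 1 = 1.987%.
Difference: -4.039 − 1.987 = -6.026 pp.

-6.03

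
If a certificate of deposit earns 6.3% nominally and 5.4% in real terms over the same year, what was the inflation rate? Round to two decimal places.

From (1+r_nom) = (1+r_real)(1+π), we get 1+π = (1 + 6.3%)/(1 + 5.4%) = 1.063/1.054 ≈ 1.00854.
So π ≈ 0.8539%.

0.85%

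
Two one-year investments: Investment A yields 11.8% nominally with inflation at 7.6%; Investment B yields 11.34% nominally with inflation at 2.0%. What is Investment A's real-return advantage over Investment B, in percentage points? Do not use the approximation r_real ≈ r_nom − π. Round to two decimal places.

Investment A real return: 1.118/1.076 − 1 = 3.903%.
Investment B real return: 1.1134/1.020 − 1 = 9.157%.
Difference: 3.903 − 9.157 = -5.254 pp.

-5.25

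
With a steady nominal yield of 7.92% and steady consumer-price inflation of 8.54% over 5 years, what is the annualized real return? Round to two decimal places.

With constant rates the annual real return is the same each year: (1+7.92%)/(1+8.54%) − 1 = -0.00571.

-0.57%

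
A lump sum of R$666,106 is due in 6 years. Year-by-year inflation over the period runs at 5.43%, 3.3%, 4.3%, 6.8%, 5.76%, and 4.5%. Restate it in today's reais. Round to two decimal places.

R$496,804.50

Price-level factor over 6 years: 1.0543 × 1.033 × 1.043 × 1.068 × 1.0576 × 1.045 ≈ 1.3407809220.
Purchasing power today: R$666,106 divided by that factor.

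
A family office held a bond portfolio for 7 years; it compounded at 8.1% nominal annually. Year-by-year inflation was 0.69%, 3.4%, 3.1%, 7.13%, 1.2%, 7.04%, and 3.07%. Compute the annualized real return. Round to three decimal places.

4.309%

Cumulative inflation factor: 1.0069 × 1.034 × 1.031 × 1.0713 × 1.012 × 1.0704 × 1.0307 ≈ 1.28391.
Nominal growth factor: 1.72496. Real growth factor = 1.72496 / 1.28391 ≈ 1.34352.
Annualized: 1.34352^(1/7) − 1 ≈ 0.04309.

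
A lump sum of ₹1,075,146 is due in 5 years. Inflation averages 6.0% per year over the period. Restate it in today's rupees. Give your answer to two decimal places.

Price-level factor over 5 years: (1 + 6.0%)^5 = 1.3382255776.
Purchasing power today: ₹1,075,146 divided by that factor.

₹803,411.64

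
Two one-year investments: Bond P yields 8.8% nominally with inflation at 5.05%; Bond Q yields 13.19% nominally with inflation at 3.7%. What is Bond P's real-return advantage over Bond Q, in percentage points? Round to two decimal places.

Bond P real return: 1.088/1.0505 − 1 = 3.570%.
Bond Q real return: 1.1319/1.037 − 1 = 9.151%.
Difference: 3.570 − 9.151 = -5.581 pp.

-5.58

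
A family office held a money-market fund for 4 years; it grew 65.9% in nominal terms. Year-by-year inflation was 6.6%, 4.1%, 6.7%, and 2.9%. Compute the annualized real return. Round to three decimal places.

Cumulative inflation factor: 1.066 × 1.041 × 1.067 × 1.029 ≈ 1.21839.
Nominal growth factor: 1.65900. Real growth factor = 1.65900 / 1.21839 ≈ 1.36163.
Annualized: 1.36163^(1/4) − 1 ≈ 0.08023.

8.023%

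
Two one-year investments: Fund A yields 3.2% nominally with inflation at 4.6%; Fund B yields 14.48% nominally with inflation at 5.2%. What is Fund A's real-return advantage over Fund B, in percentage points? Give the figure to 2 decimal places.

-10.16

Fund A real return: 1.032/1.046 − 1 = -1.338%.
Fund B real return: 1.1448/1.052 − 1 = 8.821%.
Difference: -1.338 − 8.821 = -10.159 pp.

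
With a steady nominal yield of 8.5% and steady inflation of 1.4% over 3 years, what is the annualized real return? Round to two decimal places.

With constant rates the annual real return is the same each year: (1+8.5%)/(1+1.4%) − 1 = 0.07002.

7.00%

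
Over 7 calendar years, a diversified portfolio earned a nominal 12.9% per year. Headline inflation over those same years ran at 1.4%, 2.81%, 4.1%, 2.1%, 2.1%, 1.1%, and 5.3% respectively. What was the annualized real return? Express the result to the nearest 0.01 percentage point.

9.94%

Cumulative inflation factor: 1.014 × 1.0281 × 1.041 × 1.021 × 1.021 × 1.011 × 1.053 ≈ 1.20436.
Nominal growth factor: 2.33807. Real growth factor = 2.33807 / 1.20436 ≈ 1.94134.
Annualized: 1.94134^(1/7) − 1 ≈ 0.09940.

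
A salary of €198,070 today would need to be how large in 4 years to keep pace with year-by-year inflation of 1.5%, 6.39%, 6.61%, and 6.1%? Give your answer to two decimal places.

€241,935.10

Cumulative price-level factor: 1.015 × 1.0639 × 1.0661 × 1.061 ≈ 1.2214626128.
Multiplying €198,070 by the price-level factor gives the future nominal sum.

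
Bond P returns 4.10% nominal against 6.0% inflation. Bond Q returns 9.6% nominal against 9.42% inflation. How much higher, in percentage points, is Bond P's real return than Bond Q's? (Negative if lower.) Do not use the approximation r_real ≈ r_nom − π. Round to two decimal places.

-1.96

Bond P real return: 1.0410/1.060 − 1 = -1.792%.
Bond Q real return: 1.096/1.0942 − 1 = 0.165%.
Difference: -1.792 − 0.165 = -1.957 pp.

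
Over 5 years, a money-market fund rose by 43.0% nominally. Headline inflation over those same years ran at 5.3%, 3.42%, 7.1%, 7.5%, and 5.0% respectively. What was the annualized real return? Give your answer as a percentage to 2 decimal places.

Cumulative inflation factor: 1.053 × 1.0342 × 1.071 × 1.075 × 1.050 ≈ 1.31650.
Nominal growth factor: 1.43000. Real growth factor = 1.43000 / 1.31650 ≈ 1.08622.
Annualized: 1.08622^(1/5) − 1 ≈ 0.01668.

1.67%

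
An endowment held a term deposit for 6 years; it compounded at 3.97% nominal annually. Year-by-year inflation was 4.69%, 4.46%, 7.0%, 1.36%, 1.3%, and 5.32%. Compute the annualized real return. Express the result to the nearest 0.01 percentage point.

Cumulative inflation factor: 1.0469 × 1.0446 × 1.070 × 1.0136 × 1.013 × 1.0532 ≈ 1.26539.
Nominal growth factor: 1.26313. Real growth factor = 1.26313 / 1.26539 ≈ 0.99821.
Annualized: 0.99821^(1/6) − 1 ≈ -0.00030.

-0.03%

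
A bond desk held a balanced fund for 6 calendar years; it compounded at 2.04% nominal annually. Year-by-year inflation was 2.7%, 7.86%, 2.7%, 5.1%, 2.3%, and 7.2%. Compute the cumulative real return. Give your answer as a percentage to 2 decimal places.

Cumulative inflation factor: 1.027 × 1.0786 × 1.027 × 1.051 × 1.023 × 1.072 ≈ 1.31122.
Nominal growth factor: 1.12881. Real growth factor = 1.12881 / 1.31122 ≈ 0.86089.
Total real return ≈ -13.9109%.

-13.91%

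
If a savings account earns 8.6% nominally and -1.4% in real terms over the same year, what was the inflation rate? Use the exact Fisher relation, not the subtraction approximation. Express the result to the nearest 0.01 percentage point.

From (1+r_nom) = (1+r_real)(1+π), we get 1+π = (1 + 8.6%)/(1 − 1.4%) = 1.086/0.986 ≈ 1.10142.
So π ≈ 10.1420%.

10.14%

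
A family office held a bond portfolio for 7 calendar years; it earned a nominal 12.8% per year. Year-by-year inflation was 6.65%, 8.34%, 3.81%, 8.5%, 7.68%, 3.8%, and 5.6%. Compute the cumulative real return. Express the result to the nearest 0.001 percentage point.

51.269%

Cumulative inflation factor: 1.0665 × 1.0834 × 1.0381 × 1.085 × 1.0768 × 1.038 × 1.056 ≈ 1.53608.
Nominal growth factor: 2.32361. Real growth factor = 2.32361 / 1.53608 ≈ 1.51269.
Total real return ≈ 51.2686%.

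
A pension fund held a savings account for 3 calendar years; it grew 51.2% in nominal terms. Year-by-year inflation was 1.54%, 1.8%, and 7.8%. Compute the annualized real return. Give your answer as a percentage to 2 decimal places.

10.71%

Cumulative inflation factor: 1.0154 × 1.018 × 1.078 ≈ 1.11430.
Nominal growth factor: 1.51200. Real growth factor = 1.51200 / 1.11430 ≈ 1.35690.
Annualized: 1.35690^(1/3) − 1 ≈ 0.10709.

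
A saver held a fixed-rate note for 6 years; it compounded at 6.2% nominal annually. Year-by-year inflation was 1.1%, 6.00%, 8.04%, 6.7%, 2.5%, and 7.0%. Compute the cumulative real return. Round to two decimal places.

Cumulative inflation factor: 1.011 × 1.0600 × 1.0804 × 1.067 × 1.025 × 1.070 ≈ 1.35492.
Nominal growth factor: 1.43465. Real growth factor = 1.43465 / 1.35492 ≈ 1.05885.
Total real return ≈ 5.8848%.

5.88%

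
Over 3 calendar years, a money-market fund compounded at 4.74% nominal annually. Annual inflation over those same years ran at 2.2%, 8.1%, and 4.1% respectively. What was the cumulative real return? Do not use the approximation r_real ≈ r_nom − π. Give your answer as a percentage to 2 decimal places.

-0.09%

Cumulative inflation factor: 1.022 × 1.081 × 1.041 ≈ 1.15008.
Nominal growth factor: 1.14905. Real growth factor = 1.14905 / 1.15008 ≈ 0.99910.
Total real return ≈ -0.0897%.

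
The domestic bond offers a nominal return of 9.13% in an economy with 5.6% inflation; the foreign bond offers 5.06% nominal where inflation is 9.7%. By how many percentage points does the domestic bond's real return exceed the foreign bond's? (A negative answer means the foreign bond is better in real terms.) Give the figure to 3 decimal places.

The domestic bond real return: 1.0913/1.056 − 1 = 3.3428%.
The foreign bond real return: 1.0506/1.097 − 1 = -4.2297%.
Difference: 3.3428 − (-4.2297) = 7.5725 pp.

7.573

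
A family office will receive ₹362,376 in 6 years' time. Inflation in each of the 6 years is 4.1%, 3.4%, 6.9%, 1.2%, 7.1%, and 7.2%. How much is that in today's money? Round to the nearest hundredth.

Price-level factor over 6 years: 1.041 × 1.034 × 1.069 × 1.012 × 1.071 × 1.072 ≈ 1.3369456181.
Purchasing power today: ₹362,376 divided by that factor.

₹271,047.67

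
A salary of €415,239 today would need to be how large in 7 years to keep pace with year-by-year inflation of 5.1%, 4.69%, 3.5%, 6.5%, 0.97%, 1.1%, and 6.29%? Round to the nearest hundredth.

€546,426.72

Cumulative price-level factor: 1.051 × 1.0469 × 1.035 × 1.065 × 1.0097 × 1.011 × 1.0629 ≈ 1.3159330434.
Multiplying €415,239 by the price-level factor gives the future nominal sum.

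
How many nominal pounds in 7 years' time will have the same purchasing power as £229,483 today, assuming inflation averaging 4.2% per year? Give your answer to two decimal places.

Cumulative price-level factor: (1+4.2%)^7 ≈ 1.3337487725.
Multiplying £229,483 by the price-level factor gives the future nominal sum.

£306,072.67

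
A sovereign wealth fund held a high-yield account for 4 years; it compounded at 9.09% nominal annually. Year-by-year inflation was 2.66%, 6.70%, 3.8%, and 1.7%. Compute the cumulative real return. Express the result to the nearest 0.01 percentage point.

Cumulative inflation factor: 1.0266 × 1.0670 × 1.038 × 1.017 ≈ 1.15634.
Nominal growth factor: 1.41625. Real growth factor = 1.41625 / 1.15634 ≈ 1.22477.
Total real return ≈ 22.4774%.

22.48%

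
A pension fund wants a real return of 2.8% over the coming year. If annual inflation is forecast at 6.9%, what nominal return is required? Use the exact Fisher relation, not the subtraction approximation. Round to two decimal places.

9.89%

By the Fisher equation, 1 + r_nom = (1 + 2.8%)(1 + 6.9%) = 1.028 × 1.069 = 1.098932.
So r_nom = 9.8932%.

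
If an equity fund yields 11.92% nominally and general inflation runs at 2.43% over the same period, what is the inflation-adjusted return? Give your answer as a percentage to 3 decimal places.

Real return via the Fisher equation: (1 + 11.92%)/(1 + 2.43%) − 1 = 1.1192/1.0243 − 1 ≈ 0.09265.

9.265%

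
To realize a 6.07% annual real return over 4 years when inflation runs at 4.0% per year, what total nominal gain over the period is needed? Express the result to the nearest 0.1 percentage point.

48.1%

Required annual nominal rate: (1+6.07%)(1+4.0%) − 1 = 10.3128%.
Cumulative over 4 years: (1 + 0.103128)^4 − 1 ≈ 0.48082.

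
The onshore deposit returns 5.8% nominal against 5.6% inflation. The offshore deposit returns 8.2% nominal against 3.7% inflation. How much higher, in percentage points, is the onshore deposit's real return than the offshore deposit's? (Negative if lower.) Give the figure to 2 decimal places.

The onshore deposit real return: 1.058/1.056 − 1 = 0.189%.
The offshore deposit real return: 1.082/1.037 − 1 = 4.339%.
Difference: 0.189 − 4.339 = -4.150 pp.

-4.15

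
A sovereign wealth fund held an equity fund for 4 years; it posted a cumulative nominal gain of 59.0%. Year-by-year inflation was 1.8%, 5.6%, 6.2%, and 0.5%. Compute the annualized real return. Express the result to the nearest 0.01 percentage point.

Cumulative inflation factor: 1.018 × 1.056 × 1.062 × 1.005 ≈ 1.14737.
Nominal growth factor: 1.59000. Real growth factor = 1.59000 / 1.14737 ≈ 1.38578.
Annualized: 1.38578^(1/4) − 1 ≈ 0.08498.

8.50%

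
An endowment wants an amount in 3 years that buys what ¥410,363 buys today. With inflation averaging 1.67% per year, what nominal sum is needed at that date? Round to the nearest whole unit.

Cumulative price-level factor: (1+1.67%)^3 ≈ 1.0509413275.
Multiplying ¥410,363 by the price-level factor gives the future nominal sum.

¥431,267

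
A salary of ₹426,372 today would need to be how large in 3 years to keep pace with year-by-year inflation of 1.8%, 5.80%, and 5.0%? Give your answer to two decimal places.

Cumulative price-level factor: 1.018 × 1.0580 × 1.050 = 1.1308962.
Multiplying ₹426,372 by the price-level factor gives the future nominal sum.

₹482,182.47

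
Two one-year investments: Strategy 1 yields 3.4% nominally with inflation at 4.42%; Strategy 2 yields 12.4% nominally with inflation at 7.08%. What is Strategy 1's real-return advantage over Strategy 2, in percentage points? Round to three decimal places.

-5.945

Strategy 1 real return: 1.034/1.0442 − 1 = -0.9768%.
Strategy 2 real return: 1.124/1.0708 − 1 = 4.9682%.
Difference: -0.9768 − 4.9682 = -5.9450 pp.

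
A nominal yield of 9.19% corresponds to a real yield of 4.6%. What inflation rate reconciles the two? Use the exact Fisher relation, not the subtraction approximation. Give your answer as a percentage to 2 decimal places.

4.39%

From (1+r_nom) = (1+r_real)(1+π), we get 1+π = (1 + 9.19%)/(1 + 4.6%) = 1.0919/1.046 ≈ 1.04388.
So π ≈ 4.3881%.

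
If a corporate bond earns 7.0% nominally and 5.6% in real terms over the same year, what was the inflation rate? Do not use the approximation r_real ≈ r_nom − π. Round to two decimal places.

From (1+r_nom) = (1+r_real)(1+π), we get 1+π = (1 + 7.0%)/(1 + 5.6%) = 1.070/1.056 ≈ 1.01326.
So π ≈ 1.3258%.

1.33%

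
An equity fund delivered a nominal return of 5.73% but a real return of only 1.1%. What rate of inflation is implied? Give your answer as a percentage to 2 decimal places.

From (1+r_nom) = (1+r_real)(1+π), we get 1+π = (1 + 5.73%)/(1 + 1.1%) = 1.0573/1.011 ≈ 1.04580.
So π ≈ 4.5796%.

4.58%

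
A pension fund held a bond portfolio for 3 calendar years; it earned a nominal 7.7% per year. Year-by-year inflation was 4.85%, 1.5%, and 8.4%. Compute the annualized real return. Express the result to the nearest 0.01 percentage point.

Cumulative inflation factor: 1.0485 × 1.015 × 1.084 ≈ 1.15362.
Nominal growth factor: 1.24924. Real growth factor = 1.24924 / 1.15362 ≈ 1.08289.
Annualized: 1.08289^(1/3) − 1 ≈ 0.02690.

2.69%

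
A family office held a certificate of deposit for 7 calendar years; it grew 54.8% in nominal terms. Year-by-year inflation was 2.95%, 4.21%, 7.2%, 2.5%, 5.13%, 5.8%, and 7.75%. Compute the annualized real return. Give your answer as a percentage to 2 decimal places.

1.31%

Cumulative inflation factor: 1.0295 × 1.0421 × 1.072 × 1.025 × 1.0513 × 1.058 × 1.0775 ≈ 1.41281.
Nominal growth factor: 1.54800. Real growth factor = 1.54800 / 1.41281 ≈ 1.09569.
Annualized: 1.09569^(1/7) − 1 ≈ 0.01314.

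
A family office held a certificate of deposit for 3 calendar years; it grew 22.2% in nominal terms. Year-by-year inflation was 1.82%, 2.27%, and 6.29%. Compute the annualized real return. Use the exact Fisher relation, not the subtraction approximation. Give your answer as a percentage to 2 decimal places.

Cumulative inflation factor: 1.0182 × 1.0227 × 1.0629 ≈ 1.10681.
Nominal growth factor: 1.22200. Real growth factor = 1.22200 / 1.10681 ≈ 1.10407.
Annualized: 1.10407^(1/3) − 1 ≈ 0.03355.

3.36%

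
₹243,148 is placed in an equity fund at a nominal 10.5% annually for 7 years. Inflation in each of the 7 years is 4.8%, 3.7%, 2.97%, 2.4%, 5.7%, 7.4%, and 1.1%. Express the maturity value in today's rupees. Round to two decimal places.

Nominal value at maturity: ₹243,148 × (1 + 10.5%)^7 ≈ ₹489,110.12.
Price-level factor over 7 years: 1.048 × 1.037 × 1.0297 × 1.024 × 1.057 × 1.074 × 1.011 ≈ 1.3151676953.
The maturity value deflated by that factor is the answer in today's purchasing power.

₹371,899.43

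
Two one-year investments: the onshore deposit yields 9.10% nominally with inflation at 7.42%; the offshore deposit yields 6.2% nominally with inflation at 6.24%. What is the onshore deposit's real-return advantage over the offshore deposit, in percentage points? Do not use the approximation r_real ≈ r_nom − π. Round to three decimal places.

1.602

The onshore deposit real return: 1.0910/1.0742 − 1 = 1.5640%.
The offshore deposit real return: 1.062/1.0624 − 1 = -0.0377%.
Difference: 1.5640 − (-0.0377) = 1.6017 pp.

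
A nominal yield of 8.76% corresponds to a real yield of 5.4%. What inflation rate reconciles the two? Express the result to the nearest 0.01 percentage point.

From (1+r_nom) = (1+r_real)(1+π), we get 1+π = (1 + 8.76%)/(1 + 5.4%) = 1.0876/1.054 ≈ 1.03188.
So π ≈ 3.1879%.

3.19%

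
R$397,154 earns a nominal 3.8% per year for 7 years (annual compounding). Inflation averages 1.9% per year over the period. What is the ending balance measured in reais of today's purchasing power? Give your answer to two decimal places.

R$451,981.99

Nominal value at maturity: R$397,154 × (1 + 3.8%)^7 ≈ R$515,632.66.
Price-level factor over 7 years: (1 + 1.9%)^7 ≈ 1.1408256786.
Dividing the nominal maturity value by the price-level factor gives the value in today's money.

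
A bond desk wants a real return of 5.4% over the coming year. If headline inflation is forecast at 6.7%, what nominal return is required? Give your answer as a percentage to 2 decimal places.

12.46%

By the Fisher equation, 1 + r_nom = (1 + 5.4%)(1 + 6.7%) = 1.054 × 1.067 = 1.124618.
So r_nom = 12.4618%.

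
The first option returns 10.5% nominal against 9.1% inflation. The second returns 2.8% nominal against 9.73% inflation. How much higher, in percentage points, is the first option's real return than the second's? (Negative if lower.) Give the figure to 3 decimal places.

The first option real return: 1.105/1.091 − 1 = 1.2832%.
The second real return: 1.028/1.0973 − 1 = -6.3155%.
Difference: 1.2832 − (-6.3155) = 7.5987 pp.

7.599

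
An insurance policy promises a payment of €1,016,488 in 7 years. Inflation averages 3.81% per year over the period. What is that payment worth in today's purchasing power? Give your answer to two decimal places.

Price-level factor over 7 years: (1 + 3.81%)^7 ≈ 1.2991949904.
Purchasing power today: €1,016,488 divided by that factor.

€782,398.34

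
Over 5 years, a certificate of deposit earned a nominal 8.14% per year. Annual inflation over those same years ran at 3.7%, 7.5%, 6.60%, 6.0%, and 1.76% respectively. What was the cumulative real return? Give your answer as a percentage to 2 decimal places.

15.37%

Cumulative inflation factor: 1.037 × 1.075 × 1.0660 × 1.060 × 1.0176 ≈ 1.28182.
Nominal growth factor: 1.47888. Real growth factor = 1.47888 / 1.28182 ≈ 1.15373.
Total real return ≈ 15.3731%.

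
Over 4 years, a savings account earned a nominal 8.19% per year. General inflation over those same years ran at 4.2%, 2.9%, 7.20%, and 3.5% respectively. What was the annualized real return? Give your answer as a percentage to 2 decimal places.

3.59%

Cumulative inflation factor: 1.042 × 1.029 × 1.0720 × 1.035 ≈ 1.18965.
Nominal growth factor: 1.37009. Real growth factor = 1.37009 / 1.18965 ≈ 1.15168.
Annualized: 1.15168^(1/4) − 1 ≈ 0.03594.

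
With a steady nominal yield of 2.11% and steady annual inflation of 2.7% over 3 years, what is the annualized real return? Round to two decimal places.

With constant rates the annual real return is the same each year: (1+2.11%)/(1+2.7%) − 1 = -0.00574.

-0.57%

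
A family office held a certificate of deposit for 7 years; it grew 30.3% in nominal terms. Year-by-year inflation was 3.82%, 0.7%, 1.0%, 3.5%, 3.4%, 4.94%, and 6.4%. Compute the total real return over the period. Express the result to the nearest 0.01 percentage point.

3.27%

Cumulative inflation factor: 1.0382 × 1.007 × 1.010 × 1.035 × 1.034 × 1.0494 × 1.064 ≈ 1.26176.
Nominal growth factor: 1.30300. Real growth factor = 1.30300 / 1.26176 ≈ 1.03269.
Total real return ≈ 3.2688%.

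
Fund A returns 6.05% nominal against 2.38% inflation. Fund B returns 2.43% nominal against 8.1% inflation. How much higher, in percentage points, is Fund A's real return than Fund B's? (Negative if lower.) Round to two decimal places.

Fund A real return: 1.0605/1.0238 − 1 = 3.585%.
Fund B real return: 1.0243/1.081 − 1 = -5.245%.
Difference: 3.585 − (-5.245) = 8.830 pp.

8.83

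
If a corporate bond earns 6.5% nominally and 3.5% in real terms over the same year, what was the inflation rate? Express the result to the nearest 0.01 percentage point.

2.90%

From (1+r_nom) = (1+r_real)(1+π), we get 1+π = (1 + 6.5%)/(1 + 3.5%) = 1.065/1.035 ≈ 1.02899.
So π ≈ 2.8986%.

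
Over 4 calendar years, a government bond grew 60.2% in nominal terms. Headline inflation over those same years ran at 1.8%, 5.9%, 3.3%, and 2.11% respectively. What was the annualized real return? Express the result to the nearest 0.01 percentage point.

8.95%

Cumulative inflation factor: 1.018 × 1.059 × 1.033 × 1.0211 ≈ 1.13714.
Nominal growth factor: 1.60200. Real growth factor = 1.60200 / 1.13714 ≈ 1.40880.
Annualized: 1.40880^(1/4) − 1 ≈ 0.08946.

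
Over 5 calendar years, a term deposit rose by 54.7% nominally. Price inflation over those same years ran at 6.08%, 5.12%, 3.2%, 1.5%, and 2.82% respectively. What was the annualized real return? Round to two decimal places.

Cumulative inflation factor: 1.0608 × 1.0512 × 1.032 × 1.015 × 1.0282 ≈ 1.20100.
Nominal growth factor: 1.54700. Real growth factor = 1.54700 / 1.20100 ≈ 1.28810.
Annualized: 1.28810^(1/5) − 1 ≈ 0.05194.

5.19%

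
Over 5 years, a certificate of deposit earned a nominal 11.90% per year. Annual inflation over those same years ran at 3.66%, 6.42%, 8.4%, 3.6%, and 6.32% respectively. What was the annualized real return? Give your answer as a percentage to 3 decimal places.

5.902%

Cumulative inflation factor: 1.0366 × 1.0642 × 1.084 × 1.036 × 1.0632 ≈ 1.31716.
Nominal growth factor: 1.75449. Real growth factor = 1.75449 / 1.31716 ≈ 1.33202.
Annualized: 1.33202^(1/5) − 1 ≈ 0.05902.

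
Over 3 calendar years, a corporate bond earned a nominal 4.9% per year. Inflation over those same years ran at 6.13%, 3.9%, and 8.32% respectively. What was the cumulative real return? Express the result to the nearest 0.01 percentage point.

Cumulative inflation factor: 1.0613 × 1.039 × 1.0832 ≈ 1.19443.
Nominal growth factor: 1.15432. Real growth factor = 1.15432 / 1.19443 ≈ 0.96642.
Total real return ≈ -3.3584%.

-3.36%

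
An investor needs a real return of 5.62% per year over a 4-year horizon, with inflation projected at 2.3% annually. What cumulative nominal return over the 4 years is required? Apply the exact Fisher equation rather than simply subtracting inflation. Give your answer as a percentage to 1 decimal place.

Required annual nominal rate: (1+5.62%)(1+2.3%) − 1 = 8.04926%.
Cumulative over 4 years: (1 + 0.0804926)^4 − 1 ≈ 0.36297.

36.3%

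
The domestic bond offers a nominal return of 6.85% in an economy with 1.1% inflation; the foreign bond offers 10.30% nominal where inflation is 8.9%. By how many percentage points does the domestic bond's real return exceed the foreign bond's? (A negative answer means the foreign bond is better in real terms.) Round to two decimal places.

4.40

The domestic bond real return: 1.0685/1.011 − 1 = 5.687%.
The foreign bond real return: 1.1030/1.089 − 1 = 1.286%.
Difference: 5.687 − 1.286 = 4.401 pp.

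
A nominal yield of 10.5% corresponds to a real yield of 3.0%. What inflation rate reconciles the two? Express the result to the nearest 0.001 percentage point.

7.282%

From (1+r_nom) = (1+r_real)(1+π), we get 1+π = (1 + 10.5%)/(1 + 3.0%) = 1.105/1.030 ≈ 1.07282.
So π ≈ 7.2816%.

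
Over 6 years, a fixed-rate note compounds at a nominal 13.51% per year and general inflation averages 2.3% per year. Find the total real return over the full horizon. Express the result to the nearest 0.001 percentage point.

86.617%

The annual real rate is (1+13.51%)/(1+2.3%) − 1 = 10.9580%.
Compounded over 6 years: (1 + 0.109580)^6 − 1 ≈ 0.86617.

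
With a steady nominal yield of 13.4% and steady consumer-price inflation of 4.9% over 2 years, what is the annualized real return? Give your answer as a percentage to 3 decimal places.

8.103%

With constant rates the annual real return is the same each year: (1+13.4%)/(1+4.9%) − 1 = 0.08103.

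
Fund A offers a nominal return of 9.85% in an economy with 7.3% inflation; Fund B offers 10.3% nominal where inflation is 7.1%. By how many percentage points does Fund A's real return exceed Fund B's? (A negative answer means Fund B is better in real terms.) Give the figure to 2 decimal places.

-0.61

Fund A real return: 1.0985/1.073 − 1 = 2.377%.
Fund B real return: 1.103/1.071 − 1 = 2.988%.
Difference: 2.377 − 2.988 = -0.611 pp.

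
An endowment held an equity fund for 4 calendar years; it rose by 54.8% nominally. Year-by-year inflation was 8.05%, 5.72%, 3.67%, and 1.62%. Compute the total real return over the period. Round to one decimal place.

Cumulative inflation factor: 1.0805 × 1.0572 × 1.0367 × 1.0162 ≈ 1.20341.
Nominal growth factor: 1.54800. Real growth factor = 1.54800 / 1.20341 ≈ 1.28634.
Total real return ≈ 28.6343%.

28.6%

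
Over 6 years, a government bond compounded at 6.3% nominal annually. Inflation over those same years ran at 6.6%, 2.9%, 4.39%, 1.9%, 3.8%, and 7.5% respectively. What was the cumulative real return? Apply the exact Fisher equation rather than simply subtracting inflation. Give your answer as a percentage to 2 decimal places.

Cumulative inflation factor: 1.066 × 1.029 × 1.0439 × 1.019 × 1.038 × 1.075 ≈ 1.30200.
Nominal growth factor: 1.44278. Real growth factor = 1.44278 / 1.30200 ≈ 1.10812.
Total real return ≈ 10.8123%.

10.81%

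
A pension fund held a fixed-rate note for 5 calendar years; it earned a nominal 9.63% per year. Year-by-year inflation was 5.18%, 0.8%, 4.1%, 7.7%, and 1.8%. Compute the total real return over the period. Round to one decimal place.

30.9%

Cumulative inflation factor: 1.0518 × 1.008 × 1.041 × 1.077 × 1.018 ≈ 1.21006.
Nominal growth factor: 1.58361. Real growth factor = 1.58361 / 1.21006 ≈ 1.30870.
Total real return ≈ 30.8697%.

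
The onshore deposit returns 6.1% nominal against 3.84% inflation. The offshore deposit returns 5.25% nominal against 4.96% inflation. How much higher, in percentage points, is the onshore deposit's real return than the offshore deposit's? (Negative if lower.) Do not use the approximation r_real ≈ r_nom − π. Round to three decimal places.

1.900

The onshore deposit real return: 1.061/1.0384 − 1 = 2.1764%.
The offshore deposit real return: 1.0525/1.0496 − 1 = 0.2763%.
Difference: 2.1764 − 0.2763 = 1.9001 pp.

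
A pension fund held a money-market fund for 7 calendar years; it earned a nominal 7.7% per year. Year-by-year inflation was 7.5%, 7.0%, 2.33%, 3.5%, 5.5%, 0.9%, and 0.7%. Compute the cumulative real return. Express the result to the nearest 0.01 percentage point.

28.71%

Cumulative inflation factor: 1.075 × 1.070 × 1.0233 × 1.035 × 1.055 × 1.009 × 1.007 ≈ 1.30590.
Nominal growth factor: 1.68078. Real growth factor = 1.68078 / 1.30590 ≈ 1.28707.
Total real return ≈ 28.7067%.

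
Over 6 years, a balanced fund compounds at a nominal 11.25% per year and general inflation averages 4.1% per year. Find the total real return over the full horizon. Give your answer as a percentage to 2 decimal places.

The annual real rate is (1+11.25%)/(1+4.1%) − 1 = 6.8684%.
Compounded over 6 years: (1 + 0.068684)^6 − 1 ≈ 0.48969.

48.97%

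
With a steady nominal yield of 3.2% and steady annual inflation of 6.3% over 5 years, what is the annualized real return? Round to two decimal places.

-2.92%

With constant rates the annual real return is the same each year: (1+3.2%)/(1+6.3%) − 1 = -0.02916.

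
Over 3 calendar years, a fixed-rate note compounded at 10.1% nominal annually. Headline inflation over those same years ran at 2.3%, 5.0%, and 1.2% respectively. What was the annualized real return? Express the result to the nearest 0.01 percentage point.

Cumulative inflation factor: 1.023 × 1.050 × 1.012 ≈ 1.08704.
Nominal growth factor: 1.33463. Real growth factor = 1.33463 / 1.08704 ≈ 1.22777.
Annualized: 1.22777^(1/3) − 1 ≈ 0.07079.

7.08%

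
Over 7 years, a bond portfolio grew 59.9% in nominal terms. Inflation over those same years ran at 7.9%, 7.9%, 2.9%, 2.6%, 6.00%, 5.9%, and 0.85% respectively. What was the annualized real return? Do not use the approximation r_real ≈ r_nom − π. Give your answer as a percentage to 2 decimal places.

Cumulative inflation factor: 1.079 × 1.079 × 1.029 × 1.026 × 1.0600 × 1.059 × 1.0085 ≈ 1.39150.
Nominal growth factor: 1.59900. Real growth factor = 1.59900 / 1.39150 ≈ 1.14912.
Annualized: 1.14912^(1/7) − 1 ≈ 0.02005.

2.01%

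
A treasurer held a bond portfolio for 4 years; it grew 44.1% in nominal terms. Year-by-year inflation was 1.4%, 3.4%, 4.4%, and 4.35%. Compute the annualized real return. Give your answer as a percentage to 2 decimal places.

Cumulative inflation factor: 1.014 × 1.034 × 1.044 × 1.0435 ≈ 1.14222.
Nominal growth factor: 1.44100. Real growth factor = 1.44100 / 1.14222 ≈ 1.26157.
Annualized: 1.26157^(1/4) − 1 ≈ 0.05981.

5.98%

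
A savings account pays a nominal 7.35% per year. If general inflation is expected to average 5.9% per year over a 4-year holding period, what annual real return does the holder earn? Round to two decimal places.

1.37%

With constant rates the annual real return is the same each year: (1+7.35%)/(1+5.9%) − 1 = 0.01369.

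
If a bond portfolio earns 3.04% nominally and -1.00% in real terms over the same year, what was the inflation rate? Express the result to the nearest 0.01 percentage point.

From (1+r_nom) = (1+r_real)(1+π), we get 1+π = (1 + 3.04%)/(1 − 1.00%) = 1.0304/0.9900 ≈ 1.04081.
So π ≈ 4.0808%.

4.08%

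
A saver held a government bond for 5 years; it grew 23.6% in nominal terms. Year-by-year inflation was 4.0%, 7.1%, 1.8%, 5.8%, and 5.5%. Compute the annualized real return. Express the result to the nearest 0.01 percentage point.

Cumulative inflation factor: 1.040 × 1.071 × 1.018 × 1.058 × 1.055 ≈ 1.26564.
Nominal growth factor: 1.23600. Real growth factor = 1.23600 / 1.26564 ≈ 0.97658.
Annualized: 0.97658^(1/5) − 1 ≈ -0.00473.

-0.47%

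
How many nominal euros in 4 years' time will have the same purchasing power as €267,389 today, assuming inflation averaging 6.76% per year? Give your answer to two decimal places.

€347,358.39

Cumulative price-level factor: (1+6.76%)^4 ≈ 1.2990751058.
The nominal amount required is €267,389 scaled up by that factor.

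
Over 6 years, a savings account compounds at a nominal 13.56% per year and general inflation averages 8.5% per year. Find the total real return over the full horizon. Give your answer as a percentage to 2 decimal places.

The annual real rate is (1+13.56%)/(1+8.5%) − 1 = 4.6636%.
Compounded over 6 years: (1 + 0.046636)^6 − 1 ≈ 0.31454.

31.45%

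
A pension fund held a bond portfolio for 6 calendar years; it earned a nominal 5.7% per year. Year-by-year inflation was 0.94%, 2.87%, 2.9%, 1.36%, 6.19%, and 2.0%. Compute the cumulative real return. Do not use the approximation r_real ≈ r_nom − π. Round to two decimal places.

18.89%

Cumulative inflation factor: 1.0094 × 1.0287 × 1.029 × 1.0136 × 1.0619 × 1.020 ≈ 1.17305.
Nominal growth factor: 1.39460. Real growth factor = 1.39460 / 1.17305 ≈ 1.18886.
Total real return ≈ 18.8864%.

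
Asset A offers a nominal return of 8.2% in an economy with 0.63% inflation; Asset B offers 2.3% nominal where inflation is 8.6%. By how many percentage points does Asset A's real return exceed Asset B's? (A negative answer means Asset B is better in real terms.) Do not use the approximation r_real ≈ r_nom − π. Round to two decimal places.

13.32

Asset A real return: 1.082/1.0063 − 1 = 7.523%.
Asset B real return: 1.023/1.086 − 1 = -5.801%.
Difference: 7.523 − (-5.801) = 13.324 pp.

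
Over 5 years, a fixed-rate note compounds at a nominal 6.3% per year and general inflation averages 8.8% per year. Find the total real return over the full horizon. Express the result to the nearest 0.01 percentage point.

-10.97%

The annual real rate is (1+6.3%)/(1+8.8%) − 1 = -2.2978%.
Compounded over 5 years: (1 + -0.022978)^5 − 1 ≈ -0.10973.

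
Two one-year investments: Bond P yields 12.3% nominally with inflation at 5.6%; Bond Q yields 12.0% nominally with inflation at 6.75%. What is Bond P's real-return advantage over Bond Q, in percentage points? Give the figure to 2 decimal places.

1.43

Bond P real return: 1.123/1.056 − 1 = 6.345%.
Bond Q real return: 1.120/1.0675 − 1 = 4.918%.
Difference: 6.345 − 4.918 = 1.427 pp.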